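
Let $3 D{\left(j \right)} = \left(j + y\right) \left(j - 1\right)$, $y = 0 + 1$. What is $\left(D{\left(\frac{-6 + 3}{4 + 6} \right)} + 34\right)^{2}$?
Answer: $\frac{102191881}{90000} \approx 1135.5$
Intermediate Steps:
$y = 1$
$D{\left(j \right)} = \frac{\left(1 + j\right) \left(-1 + j\right)}{3}$ ($D{\left(j \right)} = \frac{\left(j + 1\right) \left(j - 1\right)}{3} = \frac{\left(1 + j\right) \left(-1 + j\right)}{3}$)
$\left(D{\left(\frac{-6 + 3}{4 + 6} \right)} + 34\right)^{2} = \left(\left(- \frac{1}{3} + \frac{\left(\frac{-6 + 3}{4 + 6}\right)^{2}}{3}\right) + 34\right)^{2} = \left(\left(- \frac{1}{3} + \frac{\left(- \frac{3}{10}\right)^{2}}{3}\right) + 34\right)^{2} = \left(\left(- \frac{1}{3} + \frac{1}{3} \cdot \frac{9}{100}\right) + 34\right)^{2} = \left(\left(- \frac{1}{3} + \frac{3}{100}\right) + 34\right)^{2} = \left(- \frac{91}{300} + 34\right)^{2} = \left(\frac{10109}{300}\right)^{2} = \frac{102191881}{90000}$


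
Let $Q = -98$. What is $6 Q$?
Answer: $-588$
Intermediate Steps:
$6 Q = 6 \left(-98\right) = -588$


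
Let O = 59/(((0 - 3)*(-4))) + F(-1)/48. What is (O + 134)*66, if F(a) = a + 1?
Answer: 18337/2 ≈ 9168.5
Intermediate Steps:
F(a) = 1 + a
O = 59/12 (O = 59/(((0 - 3)*(-4))) + (1 - 1)/48 = 59/((-3*(-4))) + 0*(1/48) = 59/12 + 0 = 59/12 ≈ 4.9167)
(O + 134)*66 = (59/12 + 134)*66 = (1667/12)*66 = 18337/2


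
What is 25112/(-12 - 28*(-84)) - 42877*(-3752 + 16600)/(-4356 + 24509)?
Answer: -322140441626/11789505 ≈ -27324.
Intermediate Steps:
25112/(-12 - 28*(-84)) - 42877*(-3752 + 16600)/(-4356 + 24509) = 25112/(-12 + 2352) - 42877/(20153/12848) = 25112/2340 - 42877/(20153*(1/12848)) = 25112*(1/2340) - 42877/20153/12848 = 6278/585 - 42877*12848/20153 = 6278/585 - 550883696/20153 = -322140441626/11789505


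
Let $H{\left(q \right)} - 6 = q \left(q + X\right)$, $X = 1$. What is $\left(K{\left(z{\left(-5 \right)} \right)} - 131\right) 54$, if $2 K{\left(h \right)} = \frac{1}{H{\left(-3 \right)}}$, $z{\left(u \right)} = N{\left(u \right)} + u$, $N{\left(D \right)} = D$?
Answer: $- \frac{28287}{4} \approx -7071.8$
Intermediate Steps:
$H{\left(q \right)} = 6 + q \left(1 + q\right)$ ($H{\left(q \right)} = 6 + q \left(q + 1\right) = 6 + q \left(1 + q\right)$)
$z{\left(u \right)} = 2 u$ ($z{\left(u \right)} = u + u = 2 u$)
$K{\left(h \right)} = \frac{1}{24}$ ($K{\left(h \right)} = \frac{1}{2 \left(6 - 3 + \left(-3\right)^{2}\right)} = \frac{1}{2 \left(6 - 3 + 9\right)} = \frac{1}{2 \cdot 12} = \frac{1}{2} \cdot \frac{1}{12} = \frac{1}{24}$)
$\left(K{\left(z{\left(-5 \right)} \right)} - 131\right) 54 = \left(\frac{1}{24} - 131\right) 54 = \left(- \frac{3143}{24}\right) 54 = - \frac{28287}{4}$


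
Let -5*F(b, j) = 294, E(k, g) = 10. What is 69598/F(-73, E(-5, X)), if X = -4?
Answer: -173995/147 ≈ -1183.6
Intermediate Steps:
F(b, j) = -294/5 (F(b, j) = -1/5*294 = -294/5)
69598/F(-73, E(-5, X)) = 69598/(-294/5) = 69598*(-5/294) = -173995/147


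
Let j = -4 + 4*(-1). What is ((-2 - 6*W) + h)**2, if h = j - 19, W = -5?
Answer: 1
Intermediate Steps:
j = -8 (j = -4 - 4 = -8)
h = -27 (h = -8 - 19 = -27)
((-2 - 6*W) + h)**2 = ((-2 - 6*(-5)) - 27)**2 = ((-2 + 30) - 27)**2 = (28 - 27)**2 = 1**2 = 1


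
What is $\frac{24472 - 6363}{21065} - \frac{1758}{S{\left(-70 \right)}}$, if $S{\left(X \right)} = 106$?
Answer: $- \frac{17556358}{1116445} \approx -15.725$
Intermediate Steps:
$\frac{24472 - 6363}{21065} - \frac{1758}{S{\left(-70 \right)}} = \frac{24472 - 6363}{21065} - \frac{1758}{106} = \left(24472 - 6363\right) \frac{1}{21065} - \frac{879}{53} = 18109 \cdot \frac{1}{21065} - \frac{879}{53} = \frac{18109}{21065} - \frac{879}{53} = - \frac{17556358}{1116445}$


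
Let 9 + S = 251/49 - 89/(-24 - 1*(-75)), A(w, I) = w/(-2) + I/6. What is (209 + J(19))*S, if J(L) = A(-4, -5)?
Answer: -17718311/14994 ≈ -1181.7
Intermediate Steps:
A(w, I) = -w/2 + I/6 (A(w, I) = w*(-½) + I*(⅙) = -w/2 + I/6)
J(L) = 7/6 (J(L) = -½*(-4) + (⅙)*(-5) = 2 - ⅚ = 7/6)
S = -14051/2499 (S = -9 + (251/49 - 89/(-24 - 1*(-75))) = -9 + (251*(1/49) - 89/(-24 + 75)) = -9 + (251/49 - 89/51) = -9 + 8440/2499 = -14051/2499 ≈ -5.6227)
(209 + J(19))*S = (209 + 7/6)*(-14051/2499) = (1261/6)*(-14051/2499) = -17718311/14994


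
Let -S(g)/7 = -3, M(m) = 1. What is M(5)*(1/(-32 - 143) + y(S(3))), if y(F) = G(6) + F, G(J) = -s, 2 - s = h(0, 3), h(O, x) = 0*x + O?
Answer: 3324/175 ≈ 18.994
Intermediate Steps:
S(g) = 21 (S(g) = -7*(-3) = 21)
h(O, x) = O (h(O, x) = 0 + O = O)
s = 2 (s = 2 - 1*0 = 2 + 0 = 2)
G(J) = -2 (G(J) = -1*2 = -2)
y(F) = -2 + F
M(5)*(1/(-32 - 143) + y(S(3))) = 1*(1/(-32 - 143) + (-2 + 21)) = 1*(1/(-175) + 19) = 1*(-1/175 + 19) = 1*(3324/175) = 3324/175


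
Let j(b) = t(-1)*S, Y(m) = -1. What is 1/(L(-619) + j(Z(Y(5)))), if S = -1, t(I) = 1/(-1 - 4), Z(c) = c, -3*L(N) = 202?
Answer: -15/1007 ≈ -0.014896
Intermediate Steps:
L(N) = -202/3 (L(N) = -⅓*202 = -202/3)
t(I) = -⅕ (t(I) = 1/(-5) = -⅕)
j(b) = ⅕ (j(b) = -⅕*(-1) = ⅕)
1/(L(-619) + j(Z(Y(5)))) = 1/(-202/3 + ⅕) = 1/(-1007/15) = -15/1007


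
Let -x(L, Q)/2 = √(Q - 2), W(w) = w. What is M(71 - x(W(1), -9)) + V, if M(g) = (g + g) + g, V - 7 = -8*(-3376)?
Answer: 27228 + 6*I*√11 ≈ 27228.0 + 19.9*I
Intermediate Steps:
x(L, Q) = -2*√(-2 + Q) (x(L, Q) = -2*√(Q - 2) = -2*√(-2 + Q))
V = 27015 (V = 7 - 8*(-3376) = 7 + 27008 = 27015)
M(g) = 3*g (M(g) = 2*g + g = 3*g)
M(71 - x(W(1), -9)) + V = 3*(71 - (-2)*√(-2 - 9)) + 27015 = 3*(71 - (-2)*√(-11)) + 27015 = 3*(71 - (-2)*I*√11) + 27015 = 3*(71 + 2*I*√11) + 27015 = (213 + 6*I*√11) + 27015 = 27228 + 6*I*√11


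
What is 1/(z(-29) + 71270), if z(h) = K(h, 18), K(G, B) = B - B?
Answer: 1/71270 ≈ 1.4031e-5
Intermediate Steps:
K(G, B) = 0
z(h) = 0
1/(z(-29) + 71270) = 1/(0 + 71270) = 1/71270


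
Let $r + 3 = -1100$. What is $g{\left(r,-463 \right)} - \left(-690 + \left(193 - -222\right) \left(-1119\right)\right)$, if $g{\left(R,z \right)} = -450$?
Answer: $464625$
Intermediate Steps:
$r = -1103$ ($r = -3 - 1100 = -1103$)
$g{\left(r,-463 \right)} - \left(-690 + \left(193 - -222\right) \left(-1119\right)\right) = -450 - \left(-690 + \left(193 - -222\right) \left(-1119\right)\right) = -450 - \left(-690 + \left(193 + 222\right) \left(-1119\right)\right) = -450 - \left(-690 + 415 \left(-1119\right)\right) = -450 - \left(-690 - 464385\right) = -450 - -465075 = -450 + 465075 = 464625$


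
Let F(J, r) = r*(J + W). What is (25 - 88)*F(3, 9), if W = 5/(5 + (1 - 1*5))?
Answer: -4536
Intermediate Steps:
W = 5 (W = 5/(5 + (1 - 5)) = 5/(5 - 4) = 5/1 = 1*5 = 5)
F(J, r) = r*(5 + J) (F(J, r) = r*(J + 5) = r*(5 + J))
(25 - 88)*F(3, 9) = (25 - 88)*(9*(5 + 3)) = -567*8 = -63*72 = -4536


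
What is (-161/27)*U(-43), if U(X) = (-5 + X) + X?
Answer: 14651/27 ≈ 542.63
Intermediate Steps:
U(X) = -5 + 2*X
(-161/27)*U(-43) = (-161/27)*(-5 + 2*(-43)) = (-161*1/27)*(-5 - 86) = -161/27*(-91) = 14651/27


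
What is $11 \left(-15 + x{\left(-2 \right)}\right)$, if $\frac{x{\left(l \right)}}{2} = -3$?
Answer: $-231$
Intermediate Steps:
$x{\left(l \right)} = -6$ ($x{\left(l \right)} = 2 \left(-3\right) = -6$)
$11 \left(-15 + x{\left(-2 \right)}\right) = 11 \left(-15 - 6\right) = 11 \left(-21\right) = -231$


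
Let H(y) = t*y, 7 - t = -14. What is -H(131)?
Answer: -2751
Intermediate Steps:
t = 21 (t = 7 - 1*(-14) = 7 + 14 = 21)
H(y) = 21*y
-H(131) = -21*131 = -1*2751 = -2751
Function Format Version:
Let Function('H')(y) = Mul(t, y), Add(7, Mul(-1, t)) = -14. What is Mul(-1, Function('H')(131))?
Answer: -2751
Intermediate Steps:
t = 21 (t = Add(7, Mul(-1, -14)) = Add(7, 14) = 21)
Function('H')(y) = Mul(21, y)
Mul(-1, Function('H')(131)) = Mul(-1, Mul(21, 131)) = Mul(-1, 2751) = -2751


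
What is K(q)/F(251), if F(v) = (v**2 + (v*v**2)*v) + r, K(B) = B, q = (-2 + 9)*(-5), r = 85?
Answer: -35/3969189087 ≈ -8.8179e-9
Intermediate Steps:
q = -35 (q = 7*(-5) = -35)
F(v) = 85 + v**2 + v**4 (F(v) = (v**2 + (v*v**2)*v) + 85 = (v**2 + v**3*v) + 85 = (v**2 + v**4) + 85 = 85 + v**2 + v**4)
K(q)/F(251) = -35/(85 + 251**2 + 251**4) = -35/(85 + 63001 + 3969126001) = -35/3969189087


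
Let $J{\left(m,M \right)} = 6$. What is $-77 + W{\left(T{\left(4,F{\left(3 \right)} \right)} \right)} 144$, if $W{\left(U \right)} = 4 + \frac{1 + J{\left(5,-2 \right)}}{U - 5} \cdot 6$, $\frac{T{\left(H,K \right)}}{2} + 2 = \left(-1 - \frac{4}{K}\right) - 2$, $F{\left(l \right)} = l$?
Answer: $\frac{8303}{53} \approx 156.66$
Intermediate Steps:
$T{\left(H,K \right)} = -10 - \frac{8}{K}$ ($T{\left(H,K \right)} = -4 + 2 \left(\left(-1 - \frac{4}{K}\right) - 2\right) = -4 + 2 \left(-3 - \frac{4}{K}\right) = -4 - \left(6 + \frac{8}{K}\right) = -10 - \frac{8}{K}$)
$W{\left(U \right)} = 4 + \frac{42}{-5 + U}$ ($W{\left(U \right)} = 4 + \frac{1 + 6}{U - 5} \cdot 6 = 4 + \frac{7}{-5 + U} 6 = 4 + \frac{42}{-5 + U}$)
$-77 + W{\left(T{\left(4,F{\left(3 \right)} \right)} \right)} 144 = -77 + \frac{2 \left(11 + 2 \left(-10 - \frac{8}{3}\right)\right)}{-5 - \left(10 + \frac{8}{3}\right)} 144 = -77 + \frac{2 \left(11 + 2 \left(-10 - \frac{8}{3}\right)\right)}{-5 - \frac{38}{3}} \cdot 144 = -77 + \frac{2 \left(11 + 2 \left(- \frac{38}{3}\right)\right)}{-5 - \frac{38}{3}} \cdot 144 = -77 + \frac{2 \left(11 - \frac{76}{3}\right)}{- \frac{53}{3}} \cdot 144 = -77 + 2 \left(- \frac{3}{53}\right) \left(- \frac{43}{3}\right) 144 = -77 + \frac{86}{53} \cdot 144 = -77 + \frac{12384}{53} = \frac{8303}{53}$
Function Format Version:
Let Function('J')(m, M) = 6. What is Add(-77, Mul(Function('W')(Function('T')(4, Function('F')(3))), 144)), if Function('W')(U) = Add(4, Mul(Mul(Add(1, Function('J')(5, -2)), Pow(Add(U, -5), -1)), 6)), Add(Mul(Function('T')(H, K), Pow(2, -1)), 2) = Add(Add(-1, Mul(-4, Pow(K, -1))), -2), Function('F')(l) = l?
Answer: Rational(8303, 53) ≈ 156.66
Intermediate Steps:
Function('T')(H, K) = Add(-10, Mul(-8, Pow(K, -1))) (Function('T')(H, K) = Add(-4, Mul(2, Add(Add(-1, Mul(-4, Pow(K, -1))), -2))) = Add(-4, Mul(2, Add(-3, Mul(-4, Pow(K, -1))))) = Add(-4, Add(-6, Mul(-8, Pow(K, -1)))) = Add(-10, Mul(-8, Pow(K, -1))))
Function('W')(U) = Add(4, Mul(42, Pow(Add(-5, U), -1))) (Function('W')(U) = Add(4, Mul(Mul(Add(1, 6), Pow(Add(U, -5), -1)), 6)) = Add(4, Mul(Mul(7, Pow(Add(-5, U), -1)), 6)) = Add(4, Mul(42, Pow(Add(-5, U), -1))))
Add(-77, Mul(Function('W')(Function('T')(4, Function('F')(3))), 144)) = Add(-77, Mul(Mul(2, Pow(Add(-5, Add(-10, Mul(-8, Pow(3, -1)))), -1), Add(11, Mul(2, Add(-10, Mul(-8, Pow(3, -1)))))), 144)) = Add(-77, Mul(Mul(2, Pow(Add(-5, Add(-10, Mul(-8, Rational(1, 3)))), -1), Add(11, Mul(2, Add(-10, Mul(-8, Rational(1, 3)))))), 144)) = Add(-77, Mul(Mul(2, Pow(Add(-5, Add(-10, Rational(-8, 3))), -1), Add(11, Mul(2, Add(-10, Rational(-8, 3))))), 144)) = Add(-77, Mul(Mul(2, Pow(Add(-5, Rational(-38, 3)), -1), Add(11, Mul(2, Rational(-38, 3)))), 144)) = Add(-77, Mul(Mul(2, Pow(Rational(-53, 3), -1), Add(11, Rational(-76, 3))), 144)) = Add(-77, Mul(Mul(2, Rational(-3, 53), Rational(-43, 3)), 144)) = Add(-77, Mul(Rational(86, 53), 144)) = Add(-77, Rational(12384, 53)) = Rational(8303, 53)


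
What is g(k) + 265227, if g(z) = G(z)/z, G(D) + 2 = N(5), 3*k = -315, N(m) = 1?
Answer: 27848836/105 ≈ 2.6523e+5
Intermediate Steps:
k = -105 (k = (⅓)*(-315) = -105)
G(D) = -1 (G(D) = -2 + 1 = -1)
g(z) = -1/z
g(k) + 265227 = -1/(-105) + 265227 = -1*(-1/105) + 265227 = 1/105 + 265227 = 27848836/105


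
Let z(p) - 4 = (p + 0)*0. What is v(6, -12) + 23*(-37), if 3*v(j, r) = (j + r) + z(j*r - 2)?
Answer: -2555/3 ≈ -851.67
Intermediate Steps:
z(p) = 4 (z(p) = 4 + (p + 0)*0 = 4 + p*0 = 4 + 0 = 4)
v(j, r) = 4/3 + j/3 + r/3 (v(j, r) = ((j + r) + 4)/3 = (4 + j + r)/3 = 4/3 + j/3 + r/3)
v(6, -12) + 23*(-37) = (4/3 + (⅓)*6 + (⅓)*(-12)) + 23*(-37) = (4/3 + 2 - 4) - 851 = -⅔ - 851 = -2555/3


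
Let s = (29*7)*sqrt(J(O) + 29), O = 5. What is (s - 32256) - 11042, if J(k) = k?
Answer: -43298 + 203*sqrt(34) ≈ -42114.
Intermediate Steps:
s = 203*sqrt(34) (s = (29*7)*sqrt(5 + 29) = 203*sqrt(34) ≈ 1183.7)
(s - 32256) - 11042 = (203*sqrt(34) - 32256) - 11042 = (-32256 + 203*sqrt(34)) - 11042 = -43298 + 203*sqrt(34)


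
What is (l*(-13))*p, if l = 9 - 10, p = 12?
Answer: 156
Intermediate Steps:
l = -1
(l*(-13))*p = -1*(-13)*12 = 13*12 = 156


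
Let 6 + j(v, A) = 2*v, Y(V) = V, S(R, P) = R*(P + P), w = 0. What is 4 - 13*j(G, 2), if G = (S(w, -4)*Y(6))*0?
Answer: 82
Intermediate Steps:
S(R, P) = 2*P*R (S(R, P) = R*(2*P) = 2*P*R)
G = 0 (G = ((2*(-4)*0)*6)*0 = (0*6)*0 = 0*0 = 0)
j(v, A) = -6 + 2*v
4 - 13*j(G, 2) = 4 - 13*(-6 + 2*0) = 4 - 13*(-6 + 0) = 4 - 13*(-6) = 4 + 78 = 82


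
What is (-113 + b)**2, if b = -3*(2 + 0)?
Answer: 14161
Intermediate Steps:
b = -6 (b = -3*2 = -6)
(-113 + b)**2 = (-113 - 6)**2 = (-119)**2 = 14161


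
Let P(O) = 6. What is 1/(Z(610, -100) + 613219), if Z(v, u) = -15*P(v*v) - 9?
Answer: 1/613120 ≈ 1.6310e-6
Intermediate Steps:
Z(v, u) = -99 (Z(v, u) = -15*6 - 9 = -90 - 9 = -99)
1/(Z(610, -100) + 613219) = 1/(-99 + 613219) = 1/613120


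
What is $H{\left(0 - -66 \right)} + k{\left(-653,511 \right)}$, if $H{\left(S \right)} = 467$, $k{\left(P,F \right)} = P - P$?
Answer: $467$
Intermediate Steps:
$k{\left(P,F \right)} = 0$
$H{\left(0 - -66 \right)} + k{\left(-653,511 \right)} = 467 + 0 = 467$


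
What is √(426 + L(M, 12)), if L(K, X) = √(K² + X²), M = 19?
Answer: √(426 + √505) ≈ 21.177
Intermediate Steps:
√(426 + L(M, 12)) = √(426 + √(19² + 12²)) = √(426 + √(361 + 144)) = √(426 + √505)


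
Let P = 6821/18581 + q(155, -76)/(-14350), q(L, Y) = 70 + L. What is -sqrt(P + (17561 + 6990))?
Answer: -sqrt(2792784040882497186)/10665494 ≈ -156.69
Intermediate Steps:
P = 3748025/10665494 (P = 6821/18581 + (70 + 155)/(-14350) = 6821*(1/18581) + 225*(-1/14350) = 6821/18581 - 9/574 = 3748025/10665494 ≈ 0.35142)
-sqrt(P + (17561 + 6990)) = -sqrt(3748025/10665494 + (17561 + 6990)) = -sqrt(3748025/10665494 + 24551) = -sqrt(261852291219/10665494) = -sqrt(2792784040882497186)/10665494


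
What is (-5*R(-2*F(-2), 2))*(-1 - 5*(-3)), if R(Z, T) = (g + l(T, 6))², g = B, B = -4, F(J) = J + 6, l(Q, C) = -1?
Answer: -1750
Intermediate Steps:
F(J) = 6 + J
g = -4
R(Z, T) = 25 (R(Z, T) = (-4 - 1)² = (-5)² = 25)
(-5*R(-2*F(-2), 2))*(-1 - 5*(-3)) = (-5*25)*(-1 - 5*(-3)) = -125*(-1 + 15) = -125*14 = -1750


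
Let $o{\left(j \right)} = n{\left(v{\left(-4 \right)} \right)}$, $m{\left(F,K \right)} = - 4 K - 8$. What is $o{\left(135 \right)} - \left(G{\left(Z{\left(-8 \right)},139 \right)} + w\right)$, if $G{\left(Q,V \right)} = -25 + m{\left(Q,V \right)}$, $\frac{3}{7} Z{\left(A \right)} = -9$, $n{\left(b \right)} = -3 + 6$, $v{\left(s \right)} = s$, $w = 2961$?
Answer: $-2369$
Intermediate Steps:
$n{\left(b \right)} = 3$
$m{\left(F,K \right)} = -8 - 4 K$
$Z{\left(A \right)} = -21$ ($Z{\left(A \right)} = \frac{7}{3} \left(-9\right) = -21$)
$o{\left(j \right)} = 3$
$G{\left(Q,V \right)} = -33 - 4 V$ ($G{\left(Q,V \right)} = -25 - \left(8 + 4 V\right) = -33 - 4 V$)
$o{\left(135 \right)} - \left(G{\left(Z{\left(-8 \right)},139 \right)} + w\right) = 3 - \left(\left(-33 - 556\right) + 2961\right) = 3 - \left(-589 + 2961\right) = 3 - 2372 = -2369$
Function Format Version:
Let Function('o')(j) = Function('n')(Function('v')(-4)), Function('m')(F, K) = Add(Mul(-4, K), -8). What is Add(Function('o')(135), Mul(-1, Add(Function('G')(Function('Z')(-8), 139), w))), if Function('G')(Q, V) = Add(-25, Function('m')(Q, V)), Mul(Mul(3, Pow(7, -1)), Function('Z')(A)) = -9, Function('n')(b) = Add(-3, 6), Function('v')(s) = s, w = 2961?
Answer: -2369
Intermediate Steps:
Function('n')(b) = 3
Function('m')(F, K) = Add(-8, Mul(-4, K))
Function('Z')(A) = -21 (Function('Z')(A) = Mul(Rational(7, 3), -9) = -21)
Function('o')(j) = 3
Function('G')(Q, V) = Add(-33, Mul(-4, V)) (Function('G')(Q, V) = Add(-25, Add(-8, Mul(-4, V))) = Add(-33, Mul(-4, V)))
Add(Function('o')(135), Mul(-1, Add(Function('G')(Function('Z')(-8), 139), w))) = Add(3, Mul(-1, Add(Add(-33, Mul(-4, 139)), 2961))) = Add(3, Mul(-1, Add(Add(-33, -556), 2961))) = Add(3, Mul(-1, Add(-589, 2961))) = Add(3, Mul(-1, 2372)) = Add(3, -2372) = -2369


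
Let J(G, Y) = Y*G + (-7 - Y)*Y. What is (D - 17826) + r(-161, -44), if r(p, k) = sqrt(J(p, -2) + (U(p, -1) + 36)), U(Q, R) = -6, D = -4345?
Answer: -22171 + sqrt(362) ≈ -22152.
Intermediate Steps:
J(G, Y) = G*Y + Y*(-7 - Y)
r(p, k) = sqrt(40 - 2*p) (r(p, k) = sqrt(-2*(-7 + p - 1*(-2)) + (-6 + 36)) = sqrt(-2*(-7 + p + 2) + 30) = sqrt(-2*(-5 + p) + 30) = sqrt((10 - 2*p) + 30) = sqrt(40 - 2*p))
(D - 17826) + r(-161, -44) = (-4345 - 17826) + sqrt(40 - 2*(-161)) = -22171 + sqrt(40 + 322) = -22171 + sqrt(362)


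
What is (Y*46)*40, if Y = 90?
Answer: 165600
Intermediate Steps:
(Y*46)*40 = (90*46)*40 = 4140*40 = 165600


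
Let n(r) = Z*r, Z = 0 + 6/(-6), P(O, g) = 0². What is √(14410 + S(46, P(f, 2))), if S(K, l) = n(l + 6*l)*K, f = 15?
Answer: √14410 ≈ 120.04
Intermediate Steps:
P(O, g) = 0
Z = -1 (Z = 0 + 6*(-⅙) = 0 - 1 = -1)
n(r) = -r
S(K, l) = -7*K*l (S(K, l) = (-(l + 6*l))*K = (-7*l)*K = -7*K*l)
√(14410 + S(46, P(f, 2))) = √(14410 - 7*46*0) = √(14410 + 0) = √14410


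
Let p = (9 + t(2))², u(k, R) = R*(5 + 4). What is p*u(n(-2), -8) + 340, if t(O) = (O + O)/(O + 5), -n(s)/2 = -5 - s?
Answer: -306548/49 ≈ -6256.1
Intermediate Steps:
n(s) = 10 + 2*s (n(s) = -2*(-5 - s) = 10 + 2*s)
t(O) = 2*O/(5 + O) (t(O) = (2*O)/(5 + O) = 2*O/(5 + O))
u(k, R) = 9*R (u(k, R) = R*9 = 9*R)
p = 4489/49 (p = (9 + 2*2/(5 + 2))² = (9 + 2*2/7)² = (9 + 2*2*(⅐))² = (9 + 4/7)² = (67/7)² = 4489/49 ≈ 91.612)
p*u(n(-2), -8) + 340 = 4489*(9*(-8))/49 + 340 = (4489/49)*(-72) + 340 = -323208/49 + 340 = -306548/49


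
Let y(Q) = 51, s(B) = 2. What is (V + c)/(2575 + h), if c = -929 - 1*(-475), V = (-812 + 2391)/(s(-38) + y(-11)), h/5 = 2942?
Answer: -22483/916105 ≈ -0.024542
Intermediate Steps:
h = 14710 (h = 5*2942 = 14710)
V = 1579/53 (V = (-812 + 2391)/(2 + 51) = 1579/53 ≈ 29.792)
c = -454 (c = -929 + 475 = -454)
(V + c)/(2575 + h) = (1579/53 - 454)/(2575 + 14710) = -22483/53/17285 = -22483/53*1/17285 = -22483/916105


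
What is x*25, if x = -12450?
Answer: -311250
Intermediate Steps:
x*25 = -12450*25 = -311250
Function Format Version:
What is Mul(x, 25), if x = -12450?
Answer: -311250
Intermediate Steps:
Mul(x, 25) = Mul(-12450, 25) = -311250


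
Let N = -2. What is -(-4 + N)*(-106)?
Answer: -636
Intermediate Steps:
-(-4 + N)*(-106) = -(-4 - 2)*(-106) = -1*(-6)*(-106) = 6*(-106) = -636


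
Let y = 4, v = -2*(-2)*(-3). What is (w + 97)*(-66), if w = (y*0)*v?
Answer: -6402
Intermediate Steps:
v = -12 (v = 4*(-3) = -12)
w = 0 (w = (4*0)*(-12) = 0*(-12) = 0)
(w + 97)*(-66) = (0 + 97)*(-66) = 97*(-66) = -6402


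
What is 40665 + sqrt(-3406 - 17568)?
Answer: 40665 + I*sqrt(20974) ≈ 40665.0 + 144.82*I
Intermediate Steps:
40665 + sqrt(-3406 - 17568) = 40665 + sqrt(-20974) = 40665 + I*sqrt(20974)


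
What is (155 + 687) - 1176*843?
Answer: -990526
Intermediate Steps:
(155 + 687) - 1176*843 = 842 - 991368 = -990526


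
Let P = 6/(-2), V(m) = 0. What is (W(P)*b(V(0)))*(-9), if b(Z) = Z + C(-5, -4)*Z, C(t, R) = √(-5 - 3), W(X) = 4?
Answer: 0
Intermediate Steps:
P = -3 (P = 6*(-½) = -3)
C(t, R) = 2*I*√2 (C(t, R) = √(-8) = 2*I*√2)
b(Z) = Z + 2*I*Z*√2 (b(Z) = Z + (2*I*√2)*Z = Z + 2*I*Z*√2)
(W(P)*b(V(0)))*(-9) = (4*(0*(1 + 2*I*√2)))*(-9) = (4*0)*(-9) = 0*(-9) = 0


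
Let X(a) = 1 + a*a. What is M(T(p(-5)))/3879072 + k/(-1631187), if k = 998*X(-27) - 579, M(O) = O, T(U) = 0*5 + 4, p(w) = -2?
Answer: -78439072429/175763661624 ≈ -0.44628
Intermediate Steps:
T(U) = 4 (T(U) = 0 + 4 = 4)
X(a) = 1 + a²
k = 727961 (k = 998*(1 + (-27)²) - 579 = 998*(1 + 729) - 579 = 998*730 - 579 = 728540 - 579 = 727961)
M(T(p(-5)))/3879072 + k/(-1631187) = 4/3879072 + 727961/(-1631187) = 4*(1/3879072) + 727961*(-1/1631187) = 1/969768 - 727961/1631187 = -78439072429/175763661624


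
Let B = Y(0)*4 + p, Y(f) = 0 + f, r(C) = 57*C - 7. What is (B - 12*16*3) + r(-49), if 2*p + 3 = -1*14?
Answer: -6769/2 ≈ -3384.5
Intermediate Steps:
p = -17/2 (p = -3/2 + (-1*14)/2 = -3/2 + (1/2)*(-14) = -3/2 - 7 = -17/2 ≈ -8.5000)
r(C) = -7 + 57*C
Y(f) = f
B = -17/2 (B = 0*4 - 17/2 = 0 - 17/2 = -17/2 ≈ -8.5000)
(B - 12*16*3) + r(-49) = (-17/2 - 12*16*3) + (-7 + 57*(-49)) = (-17/2 - 192*3) + (-7 - 2793) = (-17/2 - 576) - 2800 = -1169/2 - 2800 = -6769/2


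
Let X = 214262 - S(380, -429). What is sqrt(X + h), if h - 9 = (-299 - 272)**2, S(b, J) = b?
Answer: 2*sqrt(134983) ≈ 734.80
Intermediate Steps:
X = 213882 (X = 214262 - 1*380 = 214262 - 380 = 213882)
h = 326050 (h = 9 + (-299 - 272)**2 = 9 + (-571)**2 = 9 + 326041 = 326050)
sqrt(X + h) = sqrt(213882 + 326050) = sqrt(539932) = 2*sqrt(134983)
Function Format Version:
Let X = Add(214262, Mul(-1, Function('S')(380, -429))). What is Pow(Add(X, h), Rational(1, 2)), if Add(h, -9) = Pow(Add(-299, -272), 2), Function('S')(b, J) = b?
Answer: Mul(2, Pow(134983, Rational(1, 2))) ≈ 734.80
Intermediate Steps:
X = 213882 (X = Add(214262, Mul(-1, 380)) = Add(214262, -380) = 213882)
h = 326050 (h = Add(9, Pow(Add(-299, -272), 2)) = Add(9, Pow(-571, 2)) = Add(9, 326041) = 326050)
Pow(Add(X, h), Rational(1, 2)) = Pow(Add(213882, 326050), Rational(1, 2)) = Pow(539932, Rational(1, 2)) = Mul(2, Pow(134983, Rational(1, 2)))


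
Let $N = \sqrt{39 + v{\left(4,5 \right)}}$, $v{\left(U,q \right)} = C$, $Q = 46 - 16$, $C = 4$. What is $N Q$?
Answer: $30 \sqrt{43} \approx 196.72$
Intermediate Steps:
$Q = 30$
$v{\left(U,q \right)} = 4$
$N = \sqrt{43}$ ($N = \sqrt{39 + 4} = \sqrt{43} \approx 6.5574$)
$N Q = \sqrt{43} \cdot 30 = 30 \sqrt{43}$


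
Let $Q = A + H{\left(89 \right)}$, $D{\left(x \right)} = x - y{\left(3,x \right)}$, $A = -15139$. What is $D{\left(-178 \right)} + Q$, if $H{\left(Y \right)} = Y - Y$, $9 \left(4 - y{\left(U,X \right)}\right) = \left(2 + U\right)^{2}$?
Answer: $- \frac{137864}{9} \approx -15318.0$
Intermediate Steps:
$y{\left(U,X \right)} = 4 - \frac{\left(2 + U\right)^{2}}{9}$
$D{\left(x \right)} = - \frac{11}{9} + x$ ($D{\left(x \right)} = x - \left(4 - \frac{\left(2 + 3\right)^{2}}{9}\right) = x - \left(4 - \frac{5^{2}}{9}\right) = x - \left(4 - \frac{25}{9}\right) = x - \frac{11}{9} = - \frac{11}{9} + x$)
$H{\left(Y \right)} = 0$
$Q = -15139$ ($Q = -15139 + 0 = -15139$)
$D{\left(-178 \right)} + Q = \left(- \frac{11}{9} - 178\right) - 15139 = - \frac{1613}{9} - 15139 = - \frac{137864}{9}$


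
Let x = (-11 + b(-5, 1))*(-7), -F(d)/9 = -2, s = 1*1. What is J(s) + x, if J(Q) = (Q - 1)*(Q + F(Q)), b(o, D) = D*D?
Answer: 70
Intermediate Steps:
b(o, D) = D²
s = 1
F(d) = 18 (F(d) = -9*(-2) = 18)
x = 70 (x = (-11 + 1²)*(-7) = (-11 + 1)*(-7) = -10*(-7) = 70)
J(Q) = (-1 + Q)*(18 + Q) (J(Q) = (Q - 1)*(Q + 18) = (-1 + Q)*(18 + Q))
J(s) + x = (-18 + 1² + 17*1) + 70 = (-18 + 1 + 17) + 70 = 0 + 70 = 70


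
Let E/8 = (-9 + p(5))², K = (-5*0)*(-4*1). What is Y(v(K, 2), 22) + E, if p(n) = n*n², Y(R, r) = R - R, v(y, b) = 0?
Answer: 107648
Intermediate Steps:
K = 0 (K = 0*(-4) = 0)
Y(R, r) = 0
p(n) = n³
E = 107648 (E = 8*(-9 + 5³)² = 8*(-9 + 125)² = 8*116² = 8*13456 = 107648)
Y(v(K, 2), 22) + E = 0 + 107648 = 107648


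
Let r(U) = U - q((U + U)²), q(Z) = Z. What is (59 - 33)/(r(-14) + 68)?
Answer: -13/365 ≈ -0.035616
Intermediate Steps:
r(U) = U - 4*U² (r(U) = U - (U + U)² = U - (2*U)² = U - 4*U²)
(59 - 33)/(r(-14) + 68) = (59 - 33)/(-14*(1 - 4*(-14)) + 68) = 26/(-14*(1 + 56) + 68) = 26/(-14*57 + 68) = 26/(-798 + 68) = 26/(-730) = 26*(-1/730) = -13/365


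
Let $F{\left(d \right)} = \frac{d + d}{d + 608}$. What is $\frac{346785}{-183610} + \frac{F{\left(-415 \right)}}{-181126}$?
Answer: $- \frac{19872985453}{10522152718} \approx -1.8887$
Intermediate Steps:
$F{\left(d \right)} = \frac{2 d}{608 + d}$
$\frac{346785}{-183610} + \frac{F{\left(-415 \right)}}{-181126} = \frac{346785}{-183610} + \frac{2 \left(-415\right) \frac{1}{608 - 415}}{-181126} = 346785 \left(- \frac{1}{183610}\right) + 2 \left(-415\right) \frac{1}{193} \left(- \frac{1}{181126}\right) = - \frac{1137}{602} + 2 \left(-415\right) \frac{1}{193} \left(- \frac{1}{181126}\right) = - \frac{1137}{602} - - \frac{415}{17478659} = - \frac{1137}{602} + \frac{415}{17478659} = - \frac{19872985453}{10522152718}$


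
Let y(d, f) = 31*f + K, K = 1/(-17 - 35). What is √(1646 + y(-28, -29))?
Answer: √504959/26 ≈ 27.331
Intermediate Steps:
K = -1/52 (K = 1/(-52) = -1/52 ≈ -0.019231)
y(d, f) = -1/52 + 31*f (y(d, f) = 31*f - 1/52 = -1/52 + 31*f)
√(1646 + y(-28, -29)) = √(1646 + (-1/52 + 31*(-29))) = √(1646 + (-1/52 - 899)) = √(1646 - 46749/52) = √(38843/52) = √504959/26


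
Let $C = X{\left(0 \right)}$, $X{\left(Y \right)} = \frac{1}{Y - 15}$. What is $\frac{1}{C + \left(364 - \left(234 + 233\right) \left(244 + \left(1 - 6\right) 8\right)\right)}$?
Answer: $- \frac{15}{1423561} \approx -1.0537 \cdot 10^{-5}$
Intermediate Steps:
$X{\left(Y \right)} = \frac{1}{-15 + Y}$
$C = - \frac{1}{15}$ ($C = \frac{1}{-15 + 0} = \frac{1}{-15} = - \frac{1}{15} \approx -0.066667$)
$\frac{1}{C + \left(364 - \left(234 + 233\right) \left(244 + \left(1 - 6\right) 8\right)\right)} = \frac{1}{- \frac{1}{15} + \left(364 - \left(234 + 233\right) \left(244 + \left(1 - 6\right) 8\right)\right)} = \frac{1}{- \frac{1}{15} + \left(364 - 467 \left(244 - 40\right)\right)} = \frac{1}{- \frac{1}{15} + \left(364 - 467 \cdot 204\right)} = \frac{1}{- \frac{1}{15} + \left(364 - 95268\right)} = \frac{1}{- \frac{1}{15} - 94904} = \frac{1}{- \frac{1423561}{15}} = - \frac{15}{1423561}$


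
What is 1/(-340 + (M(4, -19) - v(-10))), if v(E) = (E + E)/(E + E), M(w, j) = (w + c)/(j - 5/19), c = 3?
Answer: -366/124939 ≈ -0.0029294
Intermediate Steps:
M(w, j) = (3 + w)/(-5/19 + j) (M(w, j) = (w + 3)/(j - 5/19) = (3 + w)/(j - 5*1/19) = (3 + w)/(j - 5/19) = (3 + w)/(-5/19 + j))
v(E) = 1 (v(E) = (2*E)/((2*E)) = (2*E)*(1/(2*E)) = 1)
1/(-340 + (M(4, -19) - v(-10))) = 1/(-340 + (19*(3 + 4)/(-5 + 19*(-19)) - 1*1)) = 1/(-340 + (19*7/(-5 - 361) - 1)) = 1/(-340 + (19*7/(-366) - 1)) = 1/(-340 + (19*(-1/366)*7 - 1)) = 1/(-340 + (-133/366 - 1)) = 1/(-340 - 499/366) = 1/(-124939/366) = -366/124939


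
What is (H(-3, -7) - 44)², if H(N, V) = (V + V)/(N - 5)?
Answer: 28561/16 ≈ 1785.1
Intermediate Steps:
H(N, V) = 2*V/(-5 + N) (H(N, V) = (2*V)/(-5 + N) = 2*V/(-5 + N))
(H(-3, -7) - 44)² = (2*(-7)/(-5 - 3) - 44)² = (2*(-7)/(-8) - 44)² = (2*(-7)*(-⅛) - 44)² = (7/4 - 44)² = (-169/4)² = 28561/16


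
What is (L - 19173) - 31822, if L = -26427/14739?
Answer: -250547244/4913 ≈ -50997.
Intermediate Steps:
L = -8809/4913 (L = -26427*1/14739 = -8809/4913 ≈ -1.7930)
(L - 19173) - 31822 = (-8809/4913 - 19173) - 31822 = -94205758/4913 - 31822 = -250547244/4913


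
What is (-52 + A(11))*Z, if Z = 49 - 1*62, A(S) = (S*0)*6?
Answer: 676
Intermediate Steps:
A(S) = 0 (A(S) = 0*6 = 0)
Z = -13 (Z = 49 - 62 = -13)
(-52 + A(11))*Z = (-52 + 0)*(-13) = -52*(-13) = 676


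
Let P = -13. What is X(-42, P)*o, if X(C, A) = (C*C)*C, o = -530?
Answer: 39266640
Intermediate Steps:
X(C, A) = C³ (X(C, A) = C²*C = C³)
X(-42, P)*o = (-42)³*(-530) = -74088*(-530) = 39266640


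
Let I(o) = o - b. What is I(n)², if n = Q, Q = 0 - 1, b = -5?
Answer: 16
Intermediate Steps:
Q = -1
n = -1
I(o) = 5 + o (I(o) = o - 1*(-5) = o + 5 = 5 + o)
I(n)² = (5 - 1)² = 4² = 16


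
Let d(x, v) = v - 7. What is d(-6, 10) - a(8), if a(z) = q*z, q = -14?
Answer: 115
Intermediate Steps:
d(x, v) = -7 + v
a(z) = -14*z
d(-6, 10) - a(8) = (-7 + 10) - (-14)*8 = 3 - 1*(-112) = 3 + 112 = 115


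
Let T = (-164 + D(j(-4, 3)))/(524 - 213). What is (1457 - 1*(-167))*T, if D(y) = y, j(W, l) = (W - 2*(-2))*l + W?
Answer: -272832/311 ≈ -877.27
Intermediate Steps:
j(W, l) = W + l*(4 + W) (j(W, l) = (W + 4)*l + W = (4 + W)*l + W = l*(4 + W) + W = W + l*(4 + W))
T = -168/311 (T = (-164 + (-4 + 4*3 - 4*3))/(524 - 213) = (-164 + (-4 + 12 - 12))/311 = (-164 - 4)*(1/311) = -168*1/311 = -168/311 ≈ -0.54019)
(1457 - 1*(-167))*T = (1457 - 1*(-167))*(-168/311) = (1457 + 167)*(-168/311) = 1624*(-168/311) = -272832/311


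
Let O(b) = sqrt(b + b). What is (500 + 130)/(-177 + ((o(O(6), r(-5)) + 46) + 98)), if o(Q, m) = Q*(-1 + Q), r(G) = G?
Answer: -4410/143 + 420*sqrt(3)/143 ≈ -25.752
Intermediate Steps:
O(b) = sqrt(2)*sqrt(b) (O(b) = sqrt(2*b) = sqrt(2)*sqrt(b))
(500 + 130)/(-177 + ((o(O(6), r(-5)) + 46) + 98)) = (500 + 130)/(-177 + (((sqrt(2)*sqrt(6))*(-1 + sqrt(2)*sqrt(6)) + 46) + 98)) = 630/(-177 + (((2*sqrt(3))*(-1 + 2*sqrt(3)) + 46) + 98)) = 630/(-177 + ((2*sqrt(3)*(-1 + 2*sqrt(3)) + 46) + 98)) = 630/(-177 + ((46 + 2*sqrt(3)*(-1 + 2*sqrt(3))) + 98)) = 630/(-177 + (144 + 2*sqrt(3)*(-1 + 2*sqrt(3)))) = 630/(-33 + 2*sqrt(3)*(-1 + 2*sqrt(3)))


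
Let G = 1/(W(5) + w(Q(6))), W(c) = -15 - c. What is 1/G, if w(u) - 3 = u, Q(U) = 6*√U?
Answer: -17 + 6*√6 ≈ -2.3031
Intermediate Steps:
w(u) = 3 + u
G = 1/(-17 + 6*√6) (G = 1/((-15 - 1*5) + (3 + 6*√6)) = 1/((-15 - 5) + (3 + 6*√6)) = 1/(-20 + (3 + 6*√6)) = 1/(-17 + 6*√6) ≈ -0.43420)
1/G = 1/(-17/73 - 6*√6/73)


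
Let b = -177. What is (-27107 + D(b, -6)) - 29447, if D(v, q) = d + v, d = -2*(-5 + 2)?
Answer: -56725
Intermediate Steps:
d = 6 (d = -2*(-3) = 6)
D(v, q) = 6 + v
(-27107 + D(b, -6)) - 29447 = (-27107 + (6 - 177)) - 29447 = (-27107 - 171) - 29447 = -27278 - 29447 = -56725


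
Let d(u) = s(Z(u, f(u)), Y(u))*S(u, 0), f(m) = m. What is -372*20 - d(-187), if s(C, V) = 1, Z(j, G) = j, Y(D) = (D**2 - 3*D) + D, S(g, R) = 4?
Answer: -7444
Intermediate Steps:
Y(D) = D**2 - 2*D
d(u) = 4 (d(u) = 1*4 = 4)
-372*20 - d(-187) = -372*20 - 1*4 = -7440 - 4 = -7444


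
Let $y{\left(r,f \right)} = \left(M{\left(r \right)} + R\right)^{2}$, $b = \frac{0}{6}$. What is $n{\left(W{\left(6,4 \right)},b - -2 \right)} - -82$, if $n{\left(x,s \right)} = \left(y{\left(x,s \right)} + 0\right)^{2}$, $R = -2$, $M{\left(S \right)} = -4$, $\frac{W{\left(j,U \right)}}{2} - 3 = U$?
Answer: $1378$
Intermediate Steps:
$W{\left(j,U \right)} = 6 + 2 U$
$b = 0$ ($b = 0 \cdot \frac{1}{6} = 0$)
$y{\left(r,f \right)} = 36$ ($y{\left(r,f \right)} = \left(-4 - 2\right)^{2} = \left(-6\right)^{2} = 36$)
$n{\left(x,s \right)} = 1296$ ($n{\left(x,s \right)} = \left(36 + 0\right)^{2} = 36^{2} = 1296$)
$n{\left(W{\left(6,4 \right)},b - -2 \right)} - -82 = 1296 - -82 = 1296 + 82 = 1378$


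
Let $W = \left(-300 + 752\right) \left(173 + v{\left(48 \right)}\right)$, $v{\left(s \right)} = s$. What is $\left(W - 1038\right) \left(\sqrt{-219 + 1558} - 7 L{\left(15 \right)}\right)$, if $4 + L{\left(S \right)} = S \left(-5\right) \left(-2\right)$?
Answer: $-101028788 + 98854 \sqrt{1339} \approx -9.7411 \cdot 10^{7}$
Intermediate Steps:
$L{\left(S \right)} = -4 + 10 S$ ($L{\left(S \right)} = -4 + S \left(-5\right) \left(-2\right) = -4 + - 5 S \left(-2\right) = -4 + 10 S$)
$W = 99892$ ($W = \left(-300 + 752\right) \left(173 + 48\right) = 452 \cdot 221 = 99892$)
$\left(W - 1038\right) \left(\sqrt{-219 + 1558} - 7 L{\left(15 \right)}\right) = \left(99892 - 1038\right) \left(\sqrt{-219 + 1558} - 7 \left(-4 + 10 \cdot 15\right)\right) = 98854 \left(\sqrt{1339} - 7 \left(-4 + 150\right)\right) = 98854 \left(\sqrt{1339} - 1022\right) = 98854 \left(-1022 + \sqrt{1339}\right) = -101028788 + 98854 \sqrt{1339}$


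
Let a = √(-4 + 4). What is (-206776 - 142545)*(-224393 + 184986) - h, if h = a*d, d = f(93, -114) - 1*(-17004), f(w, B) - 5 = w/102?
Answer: 13765692647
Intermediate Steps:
f(w, B) = 5 + w/102
d = 578337/34 (d = (5 + (1/102)*93) - 1*(-17004) = (5 + 31/34) + 17004 = 201/34 + 17004 = 578337/34 ≈ 17010.)
a = 0 (a = √0 = 0)
h = 0 (h = 0*(578337/34) = 0)
(-206776 - 142545)*(-224393 + 184986) - h = (-206776 - 142545)*(-224393 + 184986) - 1*0 = -349321*(-39407) + 0 = 13765692647 + 0 = 13765692647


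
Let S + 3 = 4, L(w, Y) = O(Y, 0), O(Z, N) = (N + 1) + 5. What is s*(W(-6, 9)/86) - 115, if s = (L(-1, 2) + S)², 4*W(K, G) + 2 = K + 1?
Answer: -39903/344 ≈ -116.00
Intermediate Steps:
O(Z, N) = 6 + N (O(Z, N) = (1 + N) + 5 = 6 + N)
W(K, G) = -¼ + K/4 (W(K, G) = -½ + (K + 1)/4 = -½ + (1 + K)/4 = -½ + (¼ + K/4) = -¼ + K/4)
L(w, Y) = 6 (L(w, Y) = 6 + 0 = 6)
S = 1 (S = -3 + 4 = 1)
s = 49 (s = (6 + 1)² = 7² = 49)
s*(W(-6, 9)/86) - 115 = 49*((-¼ + (¼)*(-6))/86) - 115 = 49*((-¼ - 3/2)*(1/86)) - 115 = 49*(-7/4*1/86) - 115 = 49*(-7/344) - 115 = -343/344 - 115 = -39903/344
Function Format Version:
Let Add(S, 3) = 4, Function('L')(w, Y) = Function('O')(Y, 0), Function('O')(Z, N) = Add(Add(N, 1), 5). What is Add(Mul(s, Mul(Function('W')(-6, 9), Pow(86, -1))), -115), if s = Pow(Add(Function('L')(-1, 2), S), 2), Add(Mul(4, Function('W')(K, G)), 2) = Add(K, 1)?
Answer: Rational(-39903, 344) ≈ -116.00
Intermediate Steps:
Function('O')(Z, N) = Add(6, N) (Function('O')(Z, N) = Add(Add(1, N), 5) = Add(6, N))
Function('W')(K, G) = Add(Rational(-1, 4), Mul(Rational(1, 4), K)) (Function('W')(K, G) = Add(Rational(-1, 2), Mul(Rational(1, 4), Add(K, 1))) = Add(Rational(-1, 2), Mul(Rational(1, 4), Add(1, K))) = Add(Rational(-1, 2), Add(Rational(1, 4), Mul(Rational(1, 4), K))) = Add(Rational(-1, 4), Mul(Rational(1, 4), K)))
Function('L')(w, Y) = 6 (Function('L')(w, Y) = Add(6, 0) = 6)
S = 1 (S = Add(-3, 4) = 1)
s = 49 (s = Pow(Add(6, 1), 2) = Pow(7, 2) = 49)
Add(Mul(s, Mul(Function('W')(-6, 9), Pow(86, -1))), -115) = Add(Mul(49, Mul(Add(Rational(-1, 4), Mul(Rational(1, 4), -6)), Pow(86, -1))), -115) = Add(Mul(49, Mul(Add(Rational(-1, 4), Rational(-3, 2)), Rational(1, 86))), -115) = Add(Mul(49, Mul(Rational(-7, 4), Rational(1, 86))), -115) = Add(Mul(49, Rational(-7, 344)), -115) = Add(Rational(-343, 344), -115) = Rational(-39903, 344)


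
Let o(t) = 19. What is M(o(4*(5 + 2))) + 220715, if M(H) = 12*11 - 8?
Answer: 220839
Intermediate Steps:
M(H) = 124 (M(H) = 132 - 8 = 124)
M(o(4*(5 + 2))) + 220715 = 124 + 220715 = 220839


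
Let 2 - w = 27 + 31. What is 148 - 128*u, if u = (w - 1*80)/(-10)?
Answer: -7964/5 ≈ -1592.8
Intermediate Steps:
w = -56 (w = 2 - (27 + 31) = 2 - 1*58 = 2 - 58 = -56)
u = 68/5 (u = (-56 - 1*80)/(-10) = (-56 - 80)*(-⅒) = -136*(-⅒) = 68/5 ≈ 13.600)
148 - 128*u = 148 - 128*68/5 = 148 - 8704/5 = -7964/5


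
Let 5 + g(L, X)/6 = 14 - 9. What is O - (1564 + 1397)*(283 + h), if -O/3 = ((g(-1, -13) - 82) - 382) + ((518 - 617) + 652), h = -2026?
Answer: 5160756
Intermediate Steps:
g(L, X) = 0 (g(L, X) = -30 + 6*(14 - 9) = -30 + 6*5 = -30 + 30 = 0)
O = -267 (O = -3*(((0 - 82) - 382) + ((518 - 617) + 652)) = -3*((-82 - 382) + (-99 + 652)) = -3*(-464 + 553) = -3*89 = -267)
O - (1564 + 1397)*(283 + h) = -267 - (1564 + 1397)*(283 - 2026) = -267 - 2961*(-1743) = -267 - 1*(-5161023) = -267 + 5161023 = 5160756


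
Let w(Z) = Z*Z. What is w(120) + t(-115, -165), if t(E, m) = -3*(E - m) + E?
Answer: 14135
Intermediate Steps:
w(Z) = Z²
t(E, m) = -2*E + 3*m (t(E, m) = (-3*E + 3*m) + E = -2*E + 3*m)
w(120) + t(-115, -165) = 120² + (-2*(-115) + 3*(-165)) = 14400 + (230 - 495) = 14400 - 265 = 14135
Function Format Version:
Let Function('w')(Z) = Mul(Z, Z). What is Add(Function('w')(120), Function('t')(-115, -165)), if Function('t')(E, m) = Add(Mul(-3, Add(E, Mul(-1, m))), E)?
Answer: 14135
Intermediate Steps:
Function('w')(Z) = Pow(Z, 2)
Function('t')(E, m) = Add(Mul(-2, E), Mul(3, m)) (Function('t')(E, m) = Add(Add(Mul(-3, E), Mul(3, m)), E) = Add(Mul(-2, E), Mul(3, m)))
Add(Function('w')(120), Function('t')(-115, -165)) = Add(Pow(120, 2), Add(Mul(-2, -115), Mul(3, -165))) = Add(14400, Add(230, -495)) = Add(14400, -265) = 14135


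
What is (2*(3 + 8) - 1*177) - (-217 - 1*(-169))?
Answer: -107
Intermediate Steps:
(2*(3 + 8) - 1*177) - (-217 - 1*(-169)) = (2*11 - 177) - (-217 + 169) = (22 - 177) - 1*(-48) = -155 + 48 = -107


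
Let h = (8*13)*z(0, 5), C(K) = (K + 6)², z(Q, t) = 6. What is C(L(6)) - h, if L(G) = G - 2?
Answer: -524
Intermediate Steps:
L(G) = -2 + G
C(K) = (6 + K)²
h = 624 (h = (8*13)*6 = 104*6 = 624)
C(L(6)) - h = (6 + (-2 + 6))² - 1*624 = (6 + 4)² - 624 = 10² - 624 = 100 - 624 = -524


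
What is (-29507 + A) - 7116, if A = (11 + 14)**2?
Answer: -35998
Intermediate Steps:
A = 625 (A = 25**2 = 625)
(-29507 + A) - 7116 = (-29507 + 625) - 7116 = -28882 - 7116 = -35998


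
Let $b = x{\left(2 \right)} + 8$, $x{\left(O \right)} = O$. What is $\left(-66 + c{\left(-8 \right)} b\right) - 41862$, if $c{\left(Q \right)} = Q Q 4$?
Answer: $-39368$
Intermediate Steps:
$c{\left(Q \right)} = 4 Q^{2}$ ($c{\left(Q \right)} = Q^{2} \cdot 4 = 4 Q^{2}$)
$b = 10$ ($b = 2 + 8 = 10$)
$\left(-66 + c{\left(-8 \right)} b\right) - 41862 = \left(-66 + 4 \left(-8\right)^{2} \cdot 10\right) - 41862 = \left(-66 + 4 \cdot 64 \cdot 10\right) - 41862 = \left(-66 + 256 \cdot 10\right) - 41862 = \left(-66 + 2560\right) - 41862 = 2494 - 41862 = -39368$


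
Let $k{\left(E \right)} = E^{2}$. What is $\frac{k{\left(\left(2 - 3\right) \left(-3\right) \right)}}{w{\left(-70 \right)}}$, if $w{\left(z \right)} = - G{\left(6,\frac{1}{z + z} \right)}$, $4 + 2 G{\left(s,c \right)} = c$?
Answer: $\frac{840}{187} \approx 4.492$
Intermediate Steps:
$G{\left(s,c \right)} = -2 + \frac{c}{2}$
$w{\left(z \right)} = 2 - \frac{1}{4 z}$ ($w{\left(z \right)} = - (-2 + \frac{1}{2 \left(z + z\right)}) = - (-2 + \frac{1}{2 \cdot 2 z}) = - (-2 + \frac{\frac{1}{2} \frac{1}{z}}{2}) = - (-2 + \frac{1}{4 z}) = 2 - \frac{1}{4 z}$)
$\frac{k{\left(\left(2 - 3\right) \left(-3\right) \right)}}{w{\left(-70 \right)}} = \frac{\left(\left(2 - 3\right) \left(-3\right)\right)^{2}}{2 - \frac{1}{4 \left(-70\right)}} = \frac{\left(\left(-1\right) \left(-3\right)\right)^{2}}{2 - - \frac{1}{280}} = \frac{3^{2}}{2 + \frac{1}{280}} = \frac{9}{\frac{561}{280}} = 9 \cdot \frac{280}{561} = \frac{840}{187}$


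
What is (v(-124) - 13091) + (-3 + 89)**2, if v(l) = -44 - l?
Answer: -5615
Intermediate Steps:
(v(-124) - 13091) + (-3 + 89)**2 = ((-44 - 1*(-124)) - 13091) + (-3 + 89)**2 = ((-44 + 124) - 13091) + 86**2 = (80 - 13091) + 7396 = -13011 + 7396 = -5615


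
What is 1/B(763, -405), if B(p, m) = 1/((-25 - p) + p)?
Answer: -25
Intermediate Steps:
B(p, m) = -1/25 (B(p, m) = 1/(-25) = -1/25)
1/B(763, -405) = 1/(-1/25) = -25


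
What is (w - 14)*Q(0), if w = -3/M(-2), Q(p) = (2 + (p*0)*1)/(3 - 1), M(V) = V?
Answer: -25/2 ≈ -12.500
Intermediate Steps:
Q(p) = 1 (Q(p) = (2 + 0*1)/2 = (2 + 0)*(1/2) = 2*(1/2) = 1)
w = 3/2 (w = -3/(-2) = -3*(-1/2) = 3/2 ≈ 1.5000)
(w - 14)*Q(0) = (3/2 - 14)*1 = -25/2*1 = -25/2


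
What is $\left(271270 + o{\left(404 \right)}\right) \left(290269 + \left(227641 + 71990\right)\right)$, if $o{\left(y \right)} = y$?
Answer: $160260492600$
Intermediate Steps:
$\left(271270 + o{\left(404 \right)}\right) \left(290269 + \left(227641 + 71990\right)\right) = \left(271270 + 404\right) \left(290269 + \left(227641 + 71990\right)\right) = 271674 \left(290269 + 299631\right) = 271674 \cdot 589900 = 160260492600$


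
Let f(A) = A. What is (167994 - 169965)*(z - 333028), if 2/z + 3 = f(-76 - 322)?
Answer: 263215677330/401 ≈ 6.5640e+8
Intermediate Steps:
z = -2/401 (z = 2/(-3 + (-76 - 322)) = 2/(-3 - 398) = 2/(-401) = 2*(-1/401) = -2/401 ≈ -0.0049875)
(167994 - 169965)*(z - 333028) = (167994 - 169965)*(-2/401 - 333028) = -1971*(-133544230/401) = 263215677330/401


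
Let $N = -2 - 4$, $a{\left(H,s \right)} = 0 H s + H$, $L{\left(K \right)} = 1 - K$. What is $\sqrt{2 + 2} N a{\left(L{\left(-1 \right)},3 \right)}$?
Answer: $-24$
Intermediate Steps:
$a{\left(H,s \right)} = H$ ($a{\left(H,s \right)} = 0 s + H = 0 + H = H$)
$N = -6$ ($N = -2 - 4 = -6$)
$\sqrt{2 + 2} N a{\left(L{\left(-1 \right)},3 \right)} = \sqrt{2 + 2} \left(- 6 \left(1 - -1\right)\right) = \sqrt{4} \left(- 6 \left(1 + 1\right)\right) = 2 \left(\left(-6\right) 2\right) = 2 \left(-12\right) = -24$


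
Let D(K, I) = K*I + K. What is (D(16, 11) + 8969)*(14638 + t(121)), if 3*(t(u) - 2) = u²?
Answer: 536477321/3 ≈ 1.7883e+8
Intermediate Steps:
t(u) = 2 + u²/3
D(K, I) = K + I*K (D(K, I) = I*K + K = K + I*K)
(D(16, 11) + 8969)*(14638 + t(121)) = (16*(1 + 11) + 8969)*(14638 + (2 + (⅓)*121²)) = (16*12 + 8969)*(14638 + (2 + (⅓)*14641)) = (192 + 8969)*(14638 + (2 + 14641/3)) = 9161*(14638 + 14647/3) = 9161*(58561/3) = 536477321/3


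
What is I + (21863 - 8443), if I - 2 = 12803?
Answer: 26225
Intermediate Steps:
I = 12805 (I = 2 + 12803 = 12805)
I + (21863 - 8443) = 12805 + (21863 - 8443) = 12805 + 13420 = 26225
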